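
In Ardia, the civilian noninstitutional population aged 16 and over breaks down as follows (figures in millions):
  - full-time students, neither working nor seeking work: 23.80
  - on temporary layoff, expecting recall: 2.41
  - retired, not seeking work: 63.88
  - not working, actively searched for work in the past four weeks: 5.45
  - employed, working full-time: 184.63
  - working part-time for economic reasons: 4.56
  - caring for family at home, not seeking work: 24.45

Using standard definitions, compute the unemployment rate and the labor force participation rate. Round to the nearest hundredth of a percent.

Unemployment rate ≈ 3.99%; labor force participation rate ≈ 63.73%.

Employed = 184.63 + 4.56 = 189.19 million (anyone who worked, including part-time for economic reasons, counts as employed).
Unemployed = 2.41 + 5.45 = 7.86 million (jobless and actively searching, or on temporary layoff).
Labor force = 189.19 + 7.86 = 197.05 million.
Not in labor force = 23.80 + 63.88 + 24.45 = 112.13 million (those not working and not actively searching are outside the labor force).
Civilian working-age population = 197.05 + 112.13 = 309.18 million.
Unemployment rate = 7.86 / 197.05 = 3.99%.
Labor force participation rate = 197.05 / 309.18 = 63.73%.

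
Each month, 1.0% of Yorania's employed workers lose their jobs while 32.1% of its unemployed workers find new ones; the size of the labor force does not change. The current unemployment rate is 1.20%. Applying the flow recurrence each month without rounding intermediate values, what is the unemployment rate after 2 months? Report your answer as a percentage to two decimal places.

With a fixed labor force, u_{t+1} = u_t + s·(1−u_t) − f·u_t = u_t·(1−s−f) + s.
Here 1−s−f = 0.669 and s = 0.010.
u_1 = 0.012000 × 0.669 + 0.010 = 0.018028.
u_2 = 0.018028 × 0.669 + 0.010 = 0.022061.

Unemployment rate after two months ≈ 2.21%.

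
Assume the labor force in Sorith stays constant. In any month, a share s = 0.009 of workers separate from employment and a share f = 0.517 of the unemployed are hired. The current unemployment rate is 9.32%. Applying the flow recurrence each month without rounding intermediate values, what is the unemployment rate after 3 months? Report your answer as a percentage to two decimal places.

With a fixed labor force, u_{t+1} = u_t + s·(1−u_t) − f·u_t = u_t·(1−s−f) + s.
Here 1−s−f = 0.474 and s = 0.009.
u_1 = 0.093200 × 0.474 + 0.009 = 0.053177.
u_2 = 0.053177 × 0.474 + 0.009 = 0.034206.
u_3 = 0.034206 × 0.474 + 0.009 = 0.025214.

Unemployment rate after three months ≈ 2.52%.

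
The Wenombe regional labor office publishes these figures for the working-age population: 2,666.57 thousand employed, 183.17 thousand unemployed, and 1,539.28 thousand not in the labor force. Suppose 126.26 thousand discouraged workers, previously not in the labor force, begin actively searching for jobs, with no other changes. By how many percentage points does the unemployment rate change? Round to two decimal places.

Initially, labor force = 2,666.57 + 183.17 = 2,849.74 thousand, so u = 183.17/2,849.74 = 6.43%.
After the change, unemployed and labor force both rise by 126.26 → E = 2,666.57, U = 309.43, labor force = 2,976.00 thousand.
New unemployment rate = 309.43 / 2,976.00 = 10.40%.
Change = 10.40% − 6.43% = +3.97 percentage points.

The unemployment rate changes by +3.97 percentage points.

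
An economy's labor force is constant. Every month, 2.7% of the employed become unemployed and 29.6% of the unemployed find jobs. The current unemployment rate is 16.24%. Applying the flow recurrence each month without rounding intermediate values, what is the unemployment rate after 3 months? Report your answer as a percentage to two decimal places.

With a fixed labor force, u_{t+1} = u_t + s·(1−u_t) − f·u_t = u_t·(1−s−f) + s.
Here 1−s−f = 0.677 and s = 0.027.
u_1 = 0.162400 × 0.677 + 0.027 = 0.136945.
u_2 = 0.136945 × 0.677 + 0.027 = 0.119712.
u_3 = 0.119712 × 0.677 + 0.027 = 0.108045.

Unemployment rate after three months ≈ 10.80%.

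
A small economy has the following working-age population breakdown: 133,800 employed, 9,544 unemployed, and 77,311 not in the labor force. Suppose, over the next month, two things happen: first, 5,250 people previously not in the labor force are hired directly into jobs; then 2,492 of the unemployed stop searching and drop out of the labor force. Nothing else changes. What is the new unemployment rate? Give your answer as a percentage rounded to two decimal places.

Initially, labor force = 133,800 + 9,544 = 143,344, so u = 9,544/143,344 = 6.66%.
After the first change, employed and labor force both rise by 5,250; unemployed unchanged → E = 139,050, U = 9,544, labor force = 148,594.
After the second change, unemployed and labor force both fall by 2,492 → E = 139,050, U = 7,052, labor force = 146,102.
New unemployment rate = 7,052 / 146,102 = 4.83%.

New unemployment rate ≈ 4.83%.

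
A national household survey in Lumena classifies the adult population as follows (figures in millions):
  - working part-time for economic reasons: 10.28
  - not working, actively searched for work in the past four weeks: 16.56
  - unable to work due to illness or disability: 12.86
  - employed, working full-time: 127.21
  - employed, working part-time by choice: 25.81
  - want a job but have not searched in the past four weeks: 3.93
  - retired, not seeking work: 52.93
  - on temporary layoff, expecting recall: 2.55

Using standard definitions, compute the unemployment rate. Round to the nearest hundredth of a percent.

Employed = 10.28 + 127.21 + 25.81 = 163.30 million (anyone who worked, including part-time for economic reasons, counts as employed).
Unemployed = 16.56 + 2.55 = 19.11 million (jobless and actively searching, or on temporary layoff).
Labor force = 163.30 + 19.11 = 182.41 million.
Unemployment rate = 19.11 / 182.41 = 10.48%.

Unemployment rate ≈ 10.48%.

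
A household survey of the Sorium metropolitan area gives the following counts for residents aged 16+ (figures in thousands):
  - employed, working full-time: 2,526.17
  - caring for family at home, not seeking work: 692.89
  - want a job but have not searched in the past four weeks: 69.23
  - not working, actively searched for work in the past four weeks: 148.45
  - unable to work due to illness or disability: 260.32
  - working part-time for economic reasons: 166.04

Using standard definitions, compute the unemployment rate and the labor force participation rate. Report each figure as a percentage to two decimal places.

Employed = 2,526.17 + 166.04 = 2,692.21 thousand (anyone who worked, including part-time for economic reasons, counts as employed).
Unemployed = 148.45 thousand.
Labor force = 2,692.21 + 148.45 = 2,840.66 thousand.
Not in labor force = 692.89 + 69.23 + 260.32 = 1,022.44 thousand (those not working and not actively searching are outside the labor force — including those who want a job but have given up searching).
Civilian working-age population = 2,840.66 + 1,022.44 = 3,863.10 thousand.
Unemployment rate = 148.45 / 2,840.66 = 5.23%.
Labor force participation rate = 2,840.66 / 3,863.10 = 73.53%.

Unemployment rate ≈ 5.23%; labor force participation rate ≈ 73.53%.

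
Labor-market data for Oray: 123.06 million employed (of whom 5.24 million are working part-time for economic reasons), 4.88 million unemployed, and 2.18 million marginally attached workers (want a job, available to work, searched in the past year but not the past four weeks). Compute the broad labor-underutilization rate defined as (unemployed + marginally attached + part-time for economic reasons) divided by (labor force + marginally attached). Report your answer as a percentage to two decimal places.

Labor force = 123.06 + 4.88 = 127.94 million.
Numerator = 4.88 + 2.18 + 5.24 = 12.30 million.
Denominator = 127.94 + 2.18 = 130.12 million.
Broad rate = 12.30 / 130.12 = 9.45%.

Broad underutilization rate ≈ 9.45%.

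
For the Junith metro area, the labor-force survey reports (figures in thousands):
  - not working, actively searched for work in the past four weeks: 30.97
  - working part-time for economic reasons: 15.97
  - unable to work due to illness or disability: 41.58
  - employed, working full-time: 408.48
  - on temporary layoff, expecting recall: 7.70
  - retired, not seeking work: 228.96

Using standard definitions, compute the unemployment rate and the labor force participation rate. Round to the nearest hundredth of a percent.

Employed = 15.97 + 408.48 = 424.45 thousand (anyone who worked, including part-time for economic reasons, counts as employed).
Unemployed = 30.97 + 7.70 = 38.67 thousand (jobless and actively searching, or on temporary layoff).
Labor force = 424.45 + 38.67 = 463.12 thousand.
Not in labor force = 41.58 + 228.96 = 270.54 thousand (those not working and not actively searching are outside the labor force).
Civilian working-age population = 463.12 + 270.54 = 733.66 thousand.
Unemployment rate = 38.67 / 463.12 = 8.35%.
Labor force participation rate = 463.12 / 733.66 = 63.12%.

Unemployment rate ≈ 8.35%; labor force participation rate ≈ 63.12%.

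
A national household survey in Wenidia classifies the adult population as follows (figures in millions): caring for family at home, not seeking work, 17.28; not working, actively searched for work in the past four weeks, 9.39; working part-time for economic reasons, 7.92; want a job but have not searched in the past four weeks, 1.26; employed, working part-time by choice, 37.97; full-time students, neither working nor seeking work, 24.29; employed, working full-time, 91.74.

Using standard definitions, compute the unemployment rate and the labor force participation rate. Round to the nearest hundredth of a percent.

Unemployment rate ≈ 6.39%; labor force participation rate ≈ 77.44%.

Employed = 7.92 + 37.97 + 91.74 = 137.63 million (anyone who worked, including part-time for economic reasons, counts as employed).
Unemployed = 9.39 million.
Labor force = 137.63 + 9.39 = 147.02 million.
Not in labor force = 17.28 + 1.26 + 24.29 = 42.83 million (those not working and not actively searching are outside the labor force — including those who want a job but have given up searching).
Civilian working-age population = 147.02 + 42.83 = 189.85 million.
Unemployment rate = 9.39 / 147.02 = 6.39%.
Labor force participation rate = 147.02 / 189.85 = 77.44%.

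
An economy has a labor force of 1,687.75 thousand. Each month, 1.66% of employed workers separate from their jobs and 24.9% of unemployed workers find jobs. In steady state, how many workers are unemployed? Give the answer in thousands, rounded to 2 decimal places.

Steady-state unemployment rate u* = s/(s+f) = 1.66/(1.66+24.9) = 0.062500.
Unemployed = u* × labor force = 0.062500 × 1,687.75 ≈ 105.48 thousand.

About 105.48 thousand are unemployed in steady state.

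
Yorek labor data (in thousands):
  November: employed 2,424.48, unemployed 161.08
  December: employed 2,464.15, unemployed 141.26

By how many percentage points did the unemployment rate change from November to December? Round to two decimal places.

The unemployment rate changed by −0.81 percentage points.

November: labor force = 2,424.48 + 161.08 = 2,585.56; u = 161.08/2,585.56 = 6.23%.
December: labor force = 2,464.15 + 141.26 = 2,605.41; u = 141.26/2,605.41 = 5.42%.
Change = 5.42% − 6.23% = −0.81 pp.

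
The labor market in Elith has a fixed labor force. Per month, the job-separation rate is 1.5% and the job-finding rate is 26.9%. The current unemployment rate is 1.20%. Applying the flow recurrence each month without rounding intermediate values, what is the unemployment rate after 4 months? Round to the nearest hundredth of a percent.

Unemployment rate after four months ≈ 4.21%.

With a fixed labor force, u_{t+1} = u_t + s·(1−u_t) − f·u_t = u_t·(1−s−f) + s.
Here 1−s−f = 0.716 and s = 0.015.
u_1 = 0.012000 × 0.716 + 0.015 = 0.023592.
u_2 = 0.023592 × 0.716 + 0.015 = 0.031892.
u_3 = 0.031892 × 0.716 + 0.015 = 0.037835.
u_4 = 0.037835 × 0.716 + 0.015 = 0.042090.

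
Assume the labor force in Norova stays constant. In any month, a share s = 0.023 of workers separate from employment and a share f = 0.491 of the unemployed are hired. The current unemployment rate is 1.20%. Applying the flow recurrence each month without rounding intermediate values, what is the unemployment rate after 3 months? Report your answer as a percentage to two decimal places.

With a fixed labor force, u_{t+1} = u_t + s·(1−u_t) − f·u_t = u_t·(1−s−f) + s.
Here 1−s−f = 0.486 and s = 0.023.
u_1 = 0.012000 × 0.486 + 0.023 = 0.028832.
u_2 = 0.028832 × 0.486 + 0.023 = 0.037012.
u_3 = 0.037012 × 0.486 + 0.023 = 0.040988.

Unemployment rate after three months ≈ 4.10%.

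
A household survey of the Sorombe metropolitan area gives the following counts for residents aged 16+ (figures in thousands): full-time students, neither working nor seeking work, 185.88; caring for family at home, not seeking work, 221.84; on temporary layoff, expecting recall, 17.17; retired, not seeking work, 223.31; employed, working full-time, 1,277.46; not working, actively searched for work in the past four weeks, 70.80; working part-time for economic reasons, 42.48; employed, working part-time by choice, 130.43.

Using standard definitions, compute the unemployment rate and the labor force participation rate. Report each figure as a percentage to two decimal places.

Unemployment rate ≈ 5.72%; labor force participation rate ≈ 70.91%.

Employed = 1,277.46 + 42.48 + 130.43 = 1,450.37 thousand (anyone who worked, including part-time for economic reasons, counts as employed).
Unemployed = 17.17 + 70.80 = 87.97 thousand (jobless and actively searching, or on temporary layoff).
Labor force = 1,450.37 + 87.97 = 1,538.34 thousand.
Not in labor force = 185.88 + 221.84 + 223.31 = 631.03 thousand (those not working and not actively searching are outside the labor force).
Civilian working-age population = 1,538.34 + 631.03 = 2,169.37 thousand.
Unemployment rate = 87.97 / 1,538.34 = 5.72%.
Labor force participation rate = 1,538.34 / 2,169.37 = 70.91%.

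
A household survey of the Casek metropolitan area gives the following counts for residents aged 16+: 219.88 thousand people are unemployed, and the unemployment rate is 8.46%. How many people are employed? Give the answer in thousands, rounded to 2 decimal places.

About 2,379.17 thousand are employed.

Labor force = U / u = 219.88 / 0.0846 ≈ 2,599.05 thousand.
Employed = labor force − unemployed = 2,599.05 − 219.88 = 2,379.17 thousand.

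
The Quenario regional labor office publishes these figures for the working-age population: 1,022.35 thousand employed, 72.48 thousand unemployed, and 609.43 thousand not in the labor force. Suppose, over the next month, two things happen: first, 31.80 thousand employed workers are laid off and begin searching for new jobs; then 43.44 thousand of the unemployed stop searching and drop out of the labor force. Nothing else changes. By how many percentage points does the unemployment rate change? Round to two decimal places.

Initially, labor force = 1,022.35 + 72.48 = 1,094.83 thousand, so u = 72.48/1,094.83 = 6.62%.
After the first change, employed falls and unemployed rises by 31.80; labor force unchanged → E = 990.55, U = 104.28, labor force = 1,094.83 thousand.
After the second change, unemployed and labor force both fall by 43.44 → E = 990.55, U = 60.84, labor force = 1,051.39 thousand.
New unemployment rate = 60.84 / 1,051.39 = 5.79%.
Change = 5.79% − 6.62% = −0.83 percentage points.

The unemployment rate changes by −0.83 percentage points.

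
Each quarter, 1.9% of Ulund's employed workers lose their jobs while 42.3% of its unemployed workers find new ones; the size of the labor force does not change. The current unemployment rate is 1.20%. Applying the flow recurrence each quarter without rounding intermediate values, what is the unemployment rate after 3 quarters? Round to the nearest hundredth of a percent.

With a fixed labor force, u_{t+1} = u_t + s·(1−u_t) − f·u_t = u_t·(1−s−f) + s.
Here 1−s−f = 0.558 and s = 0.019.
u_1 = 0.012000 × 0.558 + 0.019 = 0.025696.
u_2 = 0.025696 × 0.558 + 0.019 = 0.033338.
u_3 = 0.033338 × 0.558 + 0.019 = 0.037603.

Unemployment rate after three quarters ≈ 3.76%.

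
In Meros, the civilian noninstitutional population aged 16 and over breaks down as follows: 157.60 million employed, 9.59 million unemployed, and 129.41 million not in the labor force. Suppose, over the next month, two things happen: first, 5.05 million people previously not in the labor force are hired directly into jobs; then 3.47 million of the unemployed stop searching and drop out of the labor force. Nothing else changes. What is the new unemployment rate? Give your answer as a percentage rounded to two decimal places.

New unemployment rate ≈ 3.63%.

Initially, labor force = 157.60 + 9.59 = 167.19 million, so u = 9.59/167.19 = 5.74%.
After the first change, employed and labor force both rise by 5.05; unemployed unchanged → E = 162.65, U = 9.59, labor force = 172.24 million.
After the second change, unemployed and labor force both fall by 3.47 → E = 162.65, U = 6.12, labor force = 168.77 million.
New unemployment rate = 6.12 / 168.77 = 3.63%.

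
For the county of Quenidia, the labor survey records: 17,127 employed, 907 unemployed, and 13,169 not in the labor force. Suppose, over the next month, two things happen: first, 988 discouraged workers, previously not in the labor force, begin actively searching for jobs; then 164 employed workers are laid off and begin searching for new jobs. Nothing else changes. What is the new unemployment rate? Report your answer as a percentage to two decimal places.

New unemployment rate ≈ 10.82%.

Initially, labor force = 17,127 + 907 = 18,034, so u = 907/18,034 = 5.03%.
After the first change, unemployed and labor force both rise by 988 → E = 17,127, U = 1,895, labor force = 19,022.
After the second change, employed falls and unemployed rises by 164; labor force unchanged → E = 16,963, U = 2,059, labor force = 19,022.
New unemployment rate = 2,059 / 19,022 = 10.82%.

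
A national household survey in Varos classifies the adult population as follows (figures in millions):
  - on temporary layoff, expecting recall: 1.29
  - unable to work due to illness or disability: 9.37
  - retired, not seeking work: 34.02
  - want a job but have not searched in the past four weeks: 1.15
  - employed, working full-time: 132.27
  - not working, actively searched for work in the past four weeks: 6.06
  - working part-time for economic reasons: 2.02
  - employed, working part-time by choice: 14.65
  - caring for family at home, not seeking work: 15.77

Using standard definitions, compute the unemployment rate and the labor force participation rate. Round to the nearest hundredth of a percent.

Employed = 132.27 + 2.02 + 14.65 = 148.94 million (anyone who worked, including part-time for economic reasons, counts as employed).
Unemployed = 1.29 + 6.06 = 7.35 million (jobless and actively searching, or on temporary layoff).
Labor force = 148.94 + 7.35 = 156.29 million.
Not in labor force = 9.37 + 34.02 + 1.15 + 15.77 = 60.31 million (those not working and not actively searching are outside the labor force — including those who want a job but have given up searching).
Civilian working-age population = 156.29 + 60.31 = 216.60 million.
Unemployment rate = 7.35 / 156.29 = 4.70%.
Labor force participation rate = 156.29 / 216.60 = 72.16%.

Unemployment rate ≈ 4.70%; labor force participation rate ≈ 72.16%.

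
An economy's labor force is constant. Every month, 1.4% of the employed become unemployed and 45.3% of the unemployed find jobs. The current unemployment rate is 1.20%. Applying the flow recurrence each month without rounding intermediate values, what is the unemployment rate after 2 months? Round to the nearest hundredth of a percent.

With a fixed labor force, u_{t+1} = u_t + s·(1−u_t) − f·u_t = u_t·(1−s−f) + s.
Here 1−s−f = 0.533 and s = 0.014.
u_1 = 0.012000 × 0.533 + 0.014 = 0.020396.
u_2 = 0.020396 × 0.533 + 0.014 = 0.024871.

Unemployment rate after two months ≈ 2.49%.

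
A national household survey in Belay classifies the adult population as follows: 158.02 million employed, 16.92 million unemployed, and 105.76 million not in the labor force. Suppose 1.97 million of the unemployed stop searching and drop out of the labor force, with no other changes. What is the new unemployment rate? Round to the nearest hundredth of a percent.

Initially, labor force = 158.02 + 16.92 = 174.94 million, so u = 16.92/174.94 = 9.67%.
After the change, unemployed and labor force both fall by 1.97 → E = 158.02, U = 14.95, labor force = 172.97 million.
New unemployment rate = 14.95 / 172.97 = 8.64%.

New unemployment rate ≈ 8.64%.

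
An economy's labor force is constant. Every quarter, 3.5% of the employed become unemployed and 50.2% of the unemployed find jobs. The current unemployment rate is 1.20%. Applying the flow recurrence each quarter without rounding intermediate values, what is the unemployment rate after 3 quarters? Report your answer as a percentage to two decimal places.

Unemployment rate after three quarters ≈ 5.99%.

With a fixed labor force, u_{t+1} = u_t + s·(1−u_t) − f·u_t = u_t·(1−s−f) + s.
Here 1−s−f = 0.463 and s = 0.035.
u_1 = 0.012000 × 0.463 + 0.035 = 0.040556.
u_2 = 0.040556 × 0.463 + 0.035 = 0.053777.
u_3 = 0.053777 × 0.463 + 0.035 = 0.059899.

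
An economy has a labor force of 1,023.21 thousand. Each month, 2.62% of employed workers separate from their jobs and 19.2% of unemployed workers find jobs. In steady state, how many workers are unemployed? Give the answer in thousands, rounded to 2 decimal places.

Steady-state unemployment rate u* = s/(s+f) = 2.62/(2.62+19.2) = 0.120073.
Unemployed = u* × labor force = 0.120073 × 1,023.21 ≈ 122.86 thousand.

About 122.86 thousand are unemployed in steady state.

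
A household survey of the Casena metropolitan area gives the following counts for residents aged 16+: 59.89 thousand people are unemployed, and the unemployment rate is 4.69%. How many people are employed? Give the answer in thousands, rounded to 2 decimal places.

About 1,217.08 thousand are employed.

Labor force = U / u = 59.89 / 0.0469 ≈ 1,276.97 thousand.
Employed = labor force − unemployed = 1,276.97 − 59.89 = 1,217.08 thousand.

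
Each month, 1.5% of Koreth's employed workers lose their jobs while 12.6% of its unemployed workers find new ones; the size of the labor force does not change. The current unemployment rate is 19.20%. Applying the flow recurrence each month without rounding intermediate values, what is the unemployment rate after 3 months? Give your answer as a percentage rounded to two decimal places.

Unemployment rate after three months ≈ 16.07%.

With a fixed labor force, u_{t+1} = u_t + s·(1−u_t) − f·u_t = u_t·(1−s−f) + s.
Here 1−s−f = 0.859 and s = 0.015.
u_1 = 0.192000 × 0.859 + 0.015 = 0.179928.
u_2 = 0.179928 × 0.859 + 0.015 = 0.169558.
u_3 = 0.169558 × 0.859 + 0.015 = 0.160650.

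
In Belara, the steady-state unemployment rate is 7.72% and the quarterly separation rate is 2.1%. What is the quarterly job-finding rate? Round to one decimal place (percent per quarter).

Job-finding rate ≈ 25.1% per quarter.

From u* = s/(s+f): f = s·(1−u)/u.
f = 2.1 × (1 − 0.0772) / 0.0772 = 1.9379 / 0.0772 ≈ 25.1% per quarter.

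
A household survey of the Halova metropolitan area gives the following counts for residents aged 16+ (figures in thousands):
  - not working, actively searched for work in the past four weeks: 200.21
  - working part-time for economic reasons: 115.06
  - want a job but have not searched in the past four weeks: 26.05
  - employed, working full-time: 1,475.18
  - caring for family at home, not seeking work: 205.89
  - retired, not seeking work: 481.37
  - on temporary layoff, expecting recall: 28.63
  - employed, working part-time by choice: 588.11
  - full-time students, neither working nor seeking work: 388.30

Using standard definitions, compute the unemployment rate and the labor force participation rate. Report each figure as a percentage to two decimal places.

Unemployment rate ≈ 9.51%; labor force participation rate ≈ 68.60%.

Employed = 115.06 + 1,475.18 + 588.11 = 2,178.35 thousand (anyone who worked, including part-time for economic reasons, counts as employed).
Unemployed = 200.21 + 28.63 = 228.84 thousand (jobless and actively searching, or on temporary layoff).
Labor force = 2,178.35 + 228.84 = 2,407.19 thousand.
Not in labor force = 26.05 + 205.89 + 481.37 + 388.30 = 1,101.61 thousand (those not working and not actively searching are outside the labor force — including those who want a job but have given up searching).
Civilian working-age population = 2,407.19 + 1,101.61 = 3,508.80 thousand.
Unemployment rate = 228.84 / 2,407.19 = 9.51%.
Labor force participation rate = 2,407.19 / 3,508.80 = 68.60%.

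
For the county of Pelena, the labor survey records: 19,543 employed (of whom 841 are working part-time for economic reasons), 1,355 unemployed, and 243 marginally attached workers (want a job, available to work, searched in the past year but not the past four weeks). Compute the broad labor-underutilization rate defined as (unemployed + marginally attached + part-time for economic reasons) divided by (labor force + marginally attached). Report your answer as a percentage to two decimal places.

Broad underutilization rate ≈ 11.54%.

Labor force = 19,543 + 1,355 = 20,898.
Numerator = 1,355 + 243 + 841 = 2,439.
Denominator = 20,898 + 243 = 21,141.
Broad rate = 2,439 / 21,141 = 11.54%.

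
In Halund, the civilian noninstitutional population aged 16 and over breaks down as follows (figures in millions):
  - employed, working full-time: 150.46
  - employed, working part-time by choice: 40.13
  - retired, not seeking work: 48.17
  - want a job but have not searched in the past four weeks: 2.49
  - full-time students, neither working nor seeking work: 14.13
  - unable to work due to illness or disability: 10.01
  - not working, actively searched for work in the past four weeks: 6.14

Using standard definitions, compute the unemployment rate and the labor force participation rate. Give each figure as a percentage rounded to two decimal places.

Employed = 150.46 + 40.13 = 190.59 million.
Unemployed = 6.14 million.
Labor force = 190.59 + 6.14 = 196.73 million.
Not in labor force = 48.17 + 2.49 + 14.13 + 10.01 = 74.80 million (those not working and not actively searching are outside the labor force — including those who want a job but have given up searching).
Civilian working-age population = 196.73 + 74.80 = 271.53 million.
Unemployment rate = 6.14 / 196.73 = 3.12%.
Labor force participation rate = 196.73 / 271.53 = 72.45%.

Unemployment rate ≈ 3.12%; labor force participation rate ≈ 72.45%.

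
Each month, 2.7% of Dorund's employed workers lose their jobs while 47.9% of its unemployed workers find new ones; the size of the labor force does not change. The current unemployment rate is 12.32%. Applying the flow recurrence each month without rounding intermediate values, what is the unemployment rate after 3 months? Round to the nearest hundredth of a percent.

Unemployment rate after three months ≈ 6.18%.

With a fixed labor force, u_{t+1} = u_t + s·(1−u_t) − f·u_t = u_t·(1−s−f) + s.
Here 1−s−f = 0.494 and s = 0.027.
u_1 = 0.123200 × 0.494 + 0.027 = 0.087861.
u_2 = 0.087861 × 0.494 + 0.027 = 0.070403.
u_3 = 0.070403 × 0.494 + 0.027 = 0.061779.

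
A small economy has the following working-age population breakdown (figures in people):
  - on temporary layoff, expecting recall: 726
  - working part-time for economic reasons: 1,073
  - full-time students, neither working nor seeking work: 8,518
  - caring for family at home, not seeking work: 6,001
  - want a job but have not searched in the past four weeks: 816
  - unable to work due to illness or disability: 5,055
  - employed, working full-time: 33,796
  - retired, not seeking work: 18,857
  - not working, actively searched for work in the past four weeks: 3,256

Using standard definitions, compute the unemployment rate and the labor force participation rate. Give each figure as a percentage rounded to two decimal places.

Employed = 1,073 + 33,796 = 34,869 (anyone who worked, including part-time for economic reasons, counts as employed).
Unemployed = 726 + 3,256 = 3,982 (jobless and actively searching, or on temporary layoff).
Labor force = 34,869 + 3,982 = 38,851.
Not in labor force = 8,518 + 6,001 + 816 + 5,055 + 18,857 = 39,247 (those not working and not actively searching are outside the labor force — including those who want a job but have given up searching).
Civilian working-age population = 38,851 + 39,247 = 78,098.
Unemployment rate = 3,982 / 38,851 = 10.25%.
Labor force participation rate = 38,851 / 78,098 = 49.75%.

Unemployment rate ≈ 10.25%; labor force participation rate ≈ 49.75%.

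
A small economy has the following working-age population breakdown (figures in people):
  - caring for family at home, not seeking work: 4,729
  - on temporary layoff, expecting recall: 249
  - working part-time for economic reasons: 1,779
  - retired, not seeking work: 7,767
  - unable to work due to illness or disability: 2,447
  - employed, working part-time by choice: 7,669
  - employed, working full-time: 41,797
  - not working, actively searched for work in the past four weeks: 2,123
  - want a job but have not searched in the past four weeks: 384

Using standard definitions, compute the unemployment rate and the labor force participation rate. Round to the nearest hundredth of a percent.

Unemployment rate ≈ 4.42%; labor force participation rate ≈ 77.77%.

Employed = 1,779 + 7,669 + 41,797 = 51,245 (anyone who worked, including part-time for economic reasons, counts as employed).
Unemployed = 249 + 2,123 = 2,372 (jobless and actively searching, or on temporary layoff).
Labor force = 51,245 + 2,372 = 53,617.
Not in labor force = 4,729 + 7,767 + 2,447 + 384 = 15,327 (those not working and not actively searching are outside the labor force — including those who want a job but have given up searching).
Civilian working-age population = 53,617 + 15,327 = 68,944.
Unemployment rate = 2,372 / 53,617 = 4.42%.
Labor force participation rate = 53,617 / 68,944 = 77.77%.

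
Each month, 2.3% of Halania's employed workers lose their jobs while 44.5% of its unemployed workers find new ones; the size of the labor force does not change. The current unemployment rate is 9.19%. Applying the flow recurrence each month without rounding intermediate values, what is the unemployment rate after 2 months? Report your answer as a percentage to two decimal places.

Unemployment rate after two months ≈ 6.12%.

With a fixed labor force, u_{t+1} = u_t + s·(1−u_t) − f·u_t = u_t·(1−s−f) + s.
Here 1−s−f = 0.532 and s = 0.023.
u_1 = 0.091900 × 0.532 + 0.023 = 0.071891.
u_2 = 0.071891 × 0.532 + 0.023 = 0.061246.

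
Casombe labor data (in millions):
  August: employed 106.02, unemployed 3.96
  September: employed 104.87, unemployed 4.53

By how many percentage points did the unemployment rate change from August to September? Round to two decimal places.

August: labor force = 106.02 + 3.96 = 109.98; u = 3.96/109.98 = 3.60%.
September: labor force = 104.87 + 4.53 = 109.40; u = 4.53/109.40 = 4.14%.
Change = 4.14% − 3.60% = +0.54 pp.

The unemployment rate changed by +0.54 percentage points.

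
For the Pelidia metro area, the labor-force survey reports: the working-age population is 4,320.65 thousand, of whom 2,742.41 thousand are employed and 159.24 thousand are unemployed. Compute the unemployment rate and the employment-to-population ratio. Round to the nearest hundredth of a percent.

Unemployment rate ≈ 5.49%; employment-population ratio ≈ 63.47%.

Labor force = employed + unemployed = 2,742.41 + 159.24 = 2,901.65 thousand.
Unemployment rate = 159.24 / 2,901.65 = 5.49%.
Employment-population ratio = 2,742.41 / 4,320.65 = 63.47%.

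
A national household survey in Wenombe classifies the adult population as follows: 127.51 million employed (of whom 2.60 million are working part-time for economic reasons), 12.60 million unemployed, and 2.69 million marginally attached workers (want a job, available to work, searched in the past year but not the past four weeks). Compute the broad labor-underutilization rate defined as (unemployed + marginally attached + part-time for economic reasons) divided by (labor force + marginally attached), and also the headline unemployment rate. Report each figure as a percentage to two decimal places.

Broad underutilization rate ≈ 12.53%; headline unemployment rate ≈ 8.99%.

Labor force = 127.51 + 12.60 = 140.11 million.
Numerator = 12.60 + 2.69 + 2.60 = 17.89 million.
Denominator = 140.11 + 2.69 = 142.80 million.
Broad rate = 17.89 / 142.80 = 12.53%.
Headline unemployment rate = 12.60 / 140.11 = 8.99%.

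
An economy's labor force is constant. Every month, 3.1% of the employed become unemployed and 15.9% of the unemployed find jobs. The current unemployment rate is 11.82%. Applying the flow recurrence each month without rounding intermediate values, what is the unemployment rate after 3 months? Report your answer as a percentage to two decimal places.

Unemployment rate after three months ≈ 13.93%.

With a fixed labor force, u_{t+1} = u_t + s·(1−u_t) − f·u_t = u_t·(1−s−f) + s.
Here 1−s−f = 0.810 and s = 0.031.
u_1 = 0.118200 × 0.810 + 0.031 = 0.126742.
u_2 = 0.126742 × 0.810 + 0.031 = 0.133661.
u_3 = 0.133661 × 0.810 + 0.031 = 0.139265.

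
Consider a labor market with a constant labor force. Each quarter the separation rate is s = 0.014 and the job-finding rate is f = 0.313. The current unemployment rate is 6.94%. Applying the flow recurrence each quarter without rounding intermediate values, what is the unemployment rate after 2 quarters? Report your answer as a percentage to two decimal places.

Unemployment rate after two quarters ≈ 5.49%.

With a fixed labor force, u_{t+1} = u_t + s·(1−u_t) − f·u_t = u_t·(1−s−f) + s.
Here 1−s−f = 0.673 and s = 0.014.
u_1 = 0.069400 × 0.673 + 0.014 = 0.060706.
u_2 = 0.060706 × 0.673 + 0.014 = 0.054855.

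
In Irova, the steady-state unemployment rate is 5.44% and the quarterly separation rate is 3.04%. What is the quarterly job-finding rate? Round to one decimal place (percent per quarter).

Job-finding rate ≈ 52.8% per quarter.

From u* = s/(s+f): f = s·(1−u)/u.
f = 3.04 × (1 − 0.0544) / 0.0544 = 2.8746 / 0.0544 ≈ 52.8% per quarter.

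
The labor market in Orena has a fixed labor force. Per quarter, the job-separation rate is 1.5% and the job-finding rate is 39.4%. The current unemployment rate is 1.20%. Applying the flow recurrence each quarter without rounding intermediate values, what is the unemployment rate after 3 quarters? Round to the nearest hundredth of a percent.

Unemployment rate after three quarters ≈ 3.16%.

With a fixed labor force, u_{t+1} = u_t + s·(1−u_t) − f·u_t = u_t·(1−s−f) + s.
Here 1−s−f = 0.591 and s = 0.015.
u_1 = 0.012000 × 0.591 + 0.015 = 0.022092.
u_2 = 0.022092 × 0.591 + 0.015 = 0.028056.
u_3 = 0.028056 × 0.591 + 0.015 = 0.031581.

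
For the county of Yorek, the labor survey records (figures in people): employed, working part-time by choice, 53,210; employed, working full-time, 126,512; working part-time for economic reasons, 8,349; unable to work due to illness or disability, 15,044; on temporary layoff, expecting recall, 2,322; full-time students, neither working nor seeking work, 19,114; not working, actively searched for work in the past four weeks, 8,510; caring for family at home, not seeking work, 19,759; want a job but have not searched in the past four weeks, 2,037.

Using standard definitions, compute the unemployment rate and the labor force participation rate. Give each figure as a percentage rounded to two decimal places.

Employed = 53,210 + 126,512 + 8,349 = 188,071 (anyone who worked, including part-time for economic reasons, counts as employed).
Unemployed = 2,322 + 8,510 = 10,832 (jobless and actively searching, or on temporary layoff).
Labor force = 188,071 + 10,832 = 198,903.
Not in labor force = 15,044 + 19,114 + 19,759 + 2,037 = 55,954 (those not working and not actively searching are outside the labor force — including those who want a job but have given up searching).
Civilian working-age population = 198,903 + 55,954 = 254,857.
Unemployment rate = 10,832 / 198,903 = 5.45%.
Labor force participation rate = 198,903 / 254,857 = 78.04%.

Unemployment rate ≈ 5.45%; labor force participation rate ≈ 78.04%.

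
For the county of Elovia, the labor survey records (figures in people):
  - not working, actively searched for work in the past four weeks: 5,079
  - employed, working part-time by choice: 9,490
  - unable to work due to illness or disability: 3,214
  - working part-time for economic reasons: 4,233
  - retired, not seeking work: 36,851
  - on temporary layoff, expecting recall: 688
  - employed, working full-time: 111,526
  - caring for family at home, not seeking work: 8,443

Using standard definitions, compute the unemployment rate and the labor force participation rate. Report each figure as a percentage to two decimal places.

Unemployment rate ≈ 4.40%; labor force participation rate ≈ 72.98%.

Employed = 9,490 + 4,233 + 111,526 = 125,249 (anyone who worked, including part-time for economic reasons, counts as employed).
Unemployed = 5,079 + 688 = 5,767 (jobless and actively searching, or on temporary layoff).
Labor force = 125,249 + 5,767 = 131,016.
Not in labor force = 3,214 + 36,851 + 8,443 = 48,508 (those not working and not actively searching are outside the labor force).
Civilian working-age population = 131,016 + 48,508 = 179,524.
Unemployment rate = 5,767 / 131,016 = 4.40%.
Labor force participation rate = 131,016 / 179,524 = 72.98%.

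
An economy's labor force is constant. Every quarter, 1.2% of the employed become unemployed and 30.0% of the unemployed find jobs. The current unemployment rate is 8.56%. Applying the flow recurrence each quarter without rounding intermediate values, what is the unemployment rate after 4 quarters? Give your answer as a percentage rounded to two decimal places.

With a fixed labor force, u_{t+1} = u_t + s·(1−u_t) − f·u_t = u_t·(1−s−f) + s.
Here 1−s−f = 0.688 and s = 0.012.
u_1 = 0.085600 × 0.688 + 0.012 = 0.070893.
u_2 = 0.070893 × 0.688 + 0.012 = 0.060774.
u_3 = 0.060774 × 0.688 + 0.012 = 0.053813.
u_4 = 0.053813 × 0.688 + 0.012 = 0.049023.

Unemployment rate after four quarters ≈ 4.90%.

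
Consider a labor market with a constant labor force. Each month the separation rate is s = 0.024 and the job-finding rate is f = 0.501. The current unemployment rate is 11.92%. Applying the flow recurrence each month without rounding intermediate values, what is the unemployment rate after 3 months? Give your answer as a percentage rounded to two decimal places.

With a fixed labor force, u_{t+1} = u_t + s·(1−u_t) − f·u_t = u_t·(1−s−f) + s.
Here 1−s−f = 0.475 and s = 0.024.
u_1 = 0.119200 × 0.475 + 0.024 = 0.080620.
u_2 = 0.080620 × 0.475 + 0.024 = 0.062294.
u_3 = 0.062294 × 0.475 + 0.024 = 0.053590.

Unemployment rate after three months ≈ 5.36%.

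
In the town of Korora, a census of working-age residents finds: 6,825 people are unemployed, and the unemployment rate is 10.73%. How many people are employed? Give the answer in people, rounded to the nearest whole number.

Labor force = U / u = 6,825 / 0.1073 ≈ 63,607.
Employed = labor force − unemployed = 63,607 − 6,825 = 56,782.

About 56,782 are employed.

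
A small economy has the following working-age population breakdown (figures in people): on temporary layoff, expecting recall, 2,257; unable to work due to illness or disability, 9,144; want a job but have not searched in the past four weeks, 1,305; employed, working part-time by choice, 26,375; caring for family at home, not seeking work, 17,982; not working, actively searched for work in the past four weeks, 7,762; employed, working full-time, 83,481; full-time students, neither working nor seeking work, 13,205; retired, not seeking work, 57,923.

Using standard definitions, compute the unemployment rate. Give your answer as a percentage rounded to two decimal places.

Unemployment rate ≈ 8.36%.

Employed = 26,375 + 83,481 = 109,856.
Unemployed = 2,257 + 7,762 = 10,019 (jobless and actively searching, or on temporary layoff).
Labor force = 109,856 + 10,019 = 119,875.
Unemployment rate = 10,019 / 119,875 = 8.36%.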